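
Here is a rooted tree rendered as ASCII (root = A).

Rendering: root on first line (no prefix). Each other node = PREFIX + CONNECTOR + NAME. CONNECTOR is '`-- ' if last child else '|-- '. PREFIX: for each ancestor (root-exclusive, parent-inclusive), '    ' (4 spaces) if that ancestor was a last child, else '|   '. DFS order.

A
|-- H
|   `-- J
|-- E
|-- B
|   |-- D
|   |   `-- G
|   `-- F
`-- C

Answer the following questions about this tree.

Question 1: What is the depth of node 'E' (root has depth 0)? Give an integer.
Answer: 1

Derivation:
Path from root to E: A -> E
Depth = number of edges = 1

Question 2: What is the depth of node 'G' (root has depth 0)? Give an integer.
Path from root to G: A -> B -> D -> G
Depth = number of edges = 3

Answer: 3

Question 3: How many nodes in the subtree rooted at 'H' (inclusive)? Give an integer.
Subtree rooted at H contains: H, J
Count = 2

Answer: 2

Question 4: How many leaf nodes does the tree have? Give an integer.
Answer: 5

Derivation:
Leaves (nodes with no children): C, E, F, G, J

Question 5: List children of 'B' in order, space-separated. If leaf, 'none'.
Answer: D F

Derivation:
Node B's children (from adjacency): D, F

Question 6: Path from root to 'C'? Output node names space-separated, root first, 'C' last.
Answer: A C

Derivation:
Walk down from root: A -> C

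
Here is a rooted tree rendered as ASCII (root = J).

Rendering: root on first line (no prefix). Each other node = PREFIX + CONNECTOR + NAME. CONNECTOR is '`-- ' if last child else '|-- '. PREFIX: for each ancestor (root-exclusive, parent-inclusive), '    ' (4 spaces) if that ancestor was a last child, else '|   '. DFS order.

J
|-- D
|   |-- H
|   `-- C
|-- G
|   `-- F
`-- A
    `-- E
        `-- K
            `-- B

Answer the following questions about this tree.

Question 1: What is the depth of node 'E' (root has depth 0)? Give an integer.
Answer: 2

Derivation:
Path from root to E: J -> A -> E
Depth = number of edges = 2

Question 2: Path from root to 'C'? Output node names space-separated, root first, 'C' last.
Answer: J D C

Derivation:
Walk down from root: J -> D -> C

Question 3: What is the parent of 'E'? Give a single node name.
Answer: A

Derivation:
Scan adjacency: E appears as child of A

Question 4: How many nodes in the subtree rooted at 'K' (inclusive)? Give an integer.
Answer: 2

Derivation:
Subtree rooted at K contains: B, K
Count = 2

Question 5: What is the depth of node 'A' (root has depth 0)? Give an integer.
Answer: 1

Derivation:
Path from root to A: J -> A
Depth = number of edges = 1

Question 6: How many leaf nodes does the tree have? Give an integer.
Leaves (nodes with no children): B, C, F, H

Answer: 4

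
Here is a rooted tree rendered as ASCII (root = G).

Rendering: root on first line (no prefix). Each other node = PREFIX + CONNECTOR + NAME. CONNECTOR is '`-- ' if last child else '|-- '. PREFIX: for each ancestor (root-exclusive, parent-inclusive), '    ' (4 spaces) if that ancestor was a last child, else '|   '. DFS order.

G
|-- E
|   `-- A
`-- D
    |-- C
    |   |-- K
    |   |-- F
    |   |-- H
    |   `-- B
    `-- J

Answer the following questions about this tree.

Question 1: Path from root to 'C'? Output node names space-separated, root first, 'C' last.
Walk down from root: G -> D -> C

Answer: G D C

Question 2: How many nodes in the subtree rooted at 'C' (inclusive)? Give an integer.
Answer: 5

Derivation:
Subtree rooted at C contains: B, C, F, H, K
Count = 5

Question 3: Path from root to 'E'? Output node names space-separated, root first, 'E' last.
Answer: G E

Derivation:
Walk down from root: G -> E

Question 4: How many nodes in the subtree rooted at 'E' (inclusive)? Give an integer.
Subtree rooted at E contains: A, E
Count = 2

Answer: 2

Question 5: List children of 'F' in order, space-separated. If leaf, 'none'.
Answer: none

Derivation:
Node F's children (from adjacency): (leaf)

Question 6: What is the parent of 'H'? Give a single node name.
Scan adjacency: H appears as child of C

Answer: C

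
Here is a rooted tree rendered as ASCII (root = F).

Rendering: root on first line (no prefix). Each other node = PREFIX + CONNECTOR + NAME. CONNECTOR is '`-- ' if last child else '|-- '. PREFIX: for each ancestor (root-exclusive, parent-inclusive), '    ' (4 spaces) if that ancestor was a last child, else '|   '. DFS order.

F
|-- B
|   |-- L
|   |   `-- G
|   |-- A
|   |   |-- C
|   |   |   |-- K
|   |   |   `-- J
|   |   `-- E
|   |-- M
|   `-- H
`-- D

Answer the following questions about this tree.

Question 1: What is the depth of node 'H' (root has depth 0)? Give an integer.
Path from root to H: F -> B -> H
Depth = number of edges = 2

Answer: 2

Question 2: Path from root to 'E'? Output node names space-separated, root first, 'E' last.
Walk down from root: F -> B -> A -> E

Answer: F B A E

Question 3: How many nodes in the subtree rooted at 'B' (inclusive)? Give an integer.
Subtree rooted at B contains: A, B, C, E, G, H, J, K, L, M
Count = 10

Answer: 10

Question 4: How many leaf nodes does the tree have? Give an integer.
Answer: 7

Derivation:
Leaves (nodes with no children): D, E, G, H, J, K, M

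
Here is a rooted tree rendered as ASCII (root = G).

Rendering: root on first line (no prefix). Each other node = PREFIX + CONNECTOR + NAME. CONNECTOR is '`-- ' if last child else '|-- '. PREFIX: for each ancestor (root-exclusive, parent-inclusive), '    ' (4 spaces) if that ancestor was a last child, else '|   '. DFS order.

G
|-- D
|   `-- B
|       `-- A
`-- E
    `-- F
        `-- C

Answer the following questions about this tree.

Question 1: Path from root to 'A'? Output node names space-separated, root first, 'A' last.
Answer: G D B A

Derivation:
Walk down from root: G -> D -> B -> A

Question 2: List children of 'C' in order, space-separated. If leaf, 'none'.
Answer: none

Derivation:
Node C's children (from adjacency): (leaf)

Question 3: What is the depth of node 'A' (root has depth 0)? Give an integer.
Path from root to A: G -> D -> B -> A
Depth = number of edges = 3

Answer: 3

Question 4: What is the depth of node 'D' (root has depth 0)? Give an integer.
Path from root to D: G -> D
Depth = number of edges = 1

Answer: 1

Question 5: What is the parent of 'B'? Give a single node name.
Scan adjacency: B appears as child of D

Answer: D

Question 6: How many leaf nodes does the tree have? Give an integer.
Leaves (nodes with no children): A, C

Answer: 2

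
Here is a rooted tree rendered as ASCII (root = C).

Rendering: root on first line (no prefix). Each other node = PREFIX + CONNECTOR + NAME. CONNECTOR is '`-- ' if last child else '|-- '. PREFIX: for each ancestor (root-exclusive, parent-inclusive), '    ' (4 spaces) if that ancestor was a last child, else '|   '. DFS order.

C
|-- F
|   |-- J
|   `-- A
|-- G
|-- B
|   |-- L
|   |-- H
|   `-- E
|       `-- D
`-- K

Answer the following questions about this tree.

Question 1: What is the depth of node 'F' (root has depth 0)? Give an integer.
Path from root to F: C -> F
Depth = number of edges = 1

Answer: 1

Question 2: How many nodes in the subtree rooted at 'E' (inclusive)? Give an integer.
Answer: 2

Derivation:
Subtree rooted at E contains: D, E
Count = 2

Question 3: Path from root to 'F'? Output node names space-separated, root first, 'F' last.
Answer: C F

Derivation:
Walk down from root: C -> F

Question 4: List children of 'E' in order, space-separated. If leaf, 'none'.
Answer: D

Derivation:
Node E's children (from adjacency): D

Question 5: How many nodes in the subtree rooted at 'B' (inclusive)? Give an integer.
Answer: 5

Derivation:
Subtree rooted at B contains: B, D, E, H, L
Count = 5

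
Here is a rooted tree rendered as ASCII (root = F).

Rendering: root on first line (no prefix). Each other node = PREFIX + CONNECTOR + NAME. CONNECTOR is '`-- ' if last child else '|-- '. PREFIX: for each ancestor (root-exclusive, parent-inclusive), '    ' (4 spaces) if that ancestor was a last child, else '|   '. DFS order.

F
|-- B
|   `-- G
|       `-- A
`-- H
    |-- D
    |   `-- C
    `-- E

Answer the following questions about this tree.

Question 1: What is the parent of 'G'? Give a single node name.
Answer: B

Derivation:
Scan adjacency: G appears as child of B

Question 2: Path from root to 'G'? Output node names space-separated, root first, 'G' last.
Answer: F B G

Derivation:
Walk down from root: F -> B -> G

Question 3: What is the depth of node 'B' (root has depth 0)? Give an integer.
Answer: 1

Derivation:
Path from root to B: F -> B
Depth = number of edges = 1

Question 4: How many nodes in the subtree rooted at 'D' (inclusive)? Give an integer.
Subtree rooted at D contains: C, D
Count = 2

Answer: 2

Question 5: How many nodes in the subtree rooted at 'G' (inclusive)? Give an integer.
Answer: 2

Derivation:
Subtree rooted at G contains: A, G
Count = 2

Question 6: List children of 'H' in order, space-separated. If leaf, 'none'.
Node H's children (from adjacency): D, E

Answer: D E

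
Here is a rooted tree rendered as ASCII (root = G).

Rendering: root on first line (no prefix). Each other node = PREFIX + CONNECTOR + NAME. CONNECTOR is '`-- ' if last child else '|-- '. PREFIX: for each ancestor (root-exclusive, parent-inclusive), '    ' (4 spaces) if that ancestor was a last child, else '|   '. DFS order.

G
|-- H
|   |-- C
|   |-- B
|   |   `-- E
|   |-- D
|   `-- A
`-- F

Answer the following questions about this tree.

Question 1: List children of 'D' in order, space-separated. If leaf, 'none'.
Answer: none

Derivation:
Node D's children (from adjacency): (leaf)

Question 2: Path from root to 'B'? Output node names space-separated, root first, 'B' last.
Walk down from root: G -> H -> B

Answer: G H B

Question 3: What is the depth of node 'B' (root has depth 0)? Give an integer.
Answer: 2

Derivation:
Path from root to B: G -> H -> B
Depth = number of edges = 2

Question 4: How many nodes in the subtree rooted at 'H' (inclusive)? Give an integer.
Answer: 6

Derivation:
Subtree rooted at H contains: A, B, C, D, E, H
Count = 6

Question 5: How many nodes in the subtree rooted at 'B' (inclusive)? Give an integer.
Answer: 2

Derivation:
Subtree rooted at B contains: B, E
Count = 2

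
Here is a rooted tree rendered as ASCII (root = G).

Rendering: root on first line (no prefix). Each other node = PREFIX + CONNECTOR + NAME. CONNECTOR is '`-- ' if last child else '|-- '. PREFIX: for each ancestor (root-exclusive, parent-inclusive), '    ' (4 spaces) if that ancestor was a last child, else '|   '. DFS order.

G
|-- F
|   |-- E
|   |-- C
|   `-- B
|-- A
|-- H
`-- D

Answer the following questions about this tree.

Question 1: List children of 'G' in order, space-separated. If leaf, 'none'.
Node G's children (from adjacency): F, A, H, D

Answer: F A H D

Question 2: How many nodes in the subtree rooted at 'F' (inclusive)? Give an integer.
Answer: 4

Derivation:
Subtree rooted at F contains: B, C, E, F
Count = 4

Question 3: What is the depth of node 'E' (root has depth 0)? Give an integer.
Answer: 2

Derivation:
Path from root to E: G -> F -> E
Depth = number of edges = 2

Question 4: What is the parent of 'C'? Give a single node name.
Answer: F

Derivation:
Scan adjacency: C appears as child of F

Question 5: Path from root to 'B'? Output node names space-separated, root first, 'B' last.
Answer: G F B

Derivation:
Walk down from root: G -> F -> B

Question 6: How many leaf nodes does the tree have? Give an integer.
Leaves (nodes with no children): A, B, C, D, E, H

Answer: 6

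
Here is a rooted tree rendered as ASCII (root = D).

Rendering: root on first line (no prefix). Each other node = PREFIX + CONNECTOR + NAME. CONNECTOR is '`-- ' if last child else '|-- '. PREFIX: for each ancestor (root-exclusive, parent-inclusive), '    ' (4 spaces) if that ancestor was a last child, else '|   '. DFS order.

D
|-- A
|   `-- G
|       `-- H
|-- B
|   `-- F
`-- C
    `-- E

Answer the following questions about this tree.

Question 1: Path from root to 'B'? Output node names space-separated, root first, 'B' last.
Walk down from root: D -> B

Answer: D B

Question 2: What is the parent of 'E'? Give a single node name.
Scan adjacency: E appears as child of C

Answer: C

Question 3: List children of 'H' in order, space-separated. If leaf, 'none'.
Node H's children (from adjacency): (leaf)

Answer: none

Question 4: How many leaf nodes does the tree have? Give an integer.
Leaves (nodes with no children): E, F, H

Answer: 3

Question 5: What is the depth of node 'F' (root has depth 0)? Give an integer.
Answer: 2

Derivation:
Path from root to F: D -> B -> F
Depth = number of edges = 2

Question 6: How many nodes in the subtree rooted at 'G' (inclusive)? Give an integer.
Answer: 2

Derivation:
Subtree rooted at G contains: G, H
Count = 2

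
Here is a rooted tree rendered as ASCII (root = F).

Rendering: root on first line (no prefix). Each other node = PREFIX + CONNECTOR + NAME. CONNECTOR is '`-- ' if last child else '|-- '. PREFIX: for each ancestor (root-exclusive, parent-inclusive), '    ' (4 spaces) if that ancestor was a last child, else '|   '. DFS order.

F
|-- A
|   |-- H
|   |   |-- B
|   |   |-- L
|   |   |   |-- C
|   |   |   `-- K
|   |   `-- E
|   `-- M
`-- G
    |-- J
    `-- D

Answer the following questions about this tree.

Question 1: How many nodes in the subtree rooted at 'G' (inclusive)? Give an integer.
Subtree rooted at G contains: D, G, J
Count = 3

Answer: 3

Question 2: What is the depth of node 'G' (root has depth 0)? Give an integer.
Path from root to G: F -> G
Depth = number of edges = 1

Answer: 1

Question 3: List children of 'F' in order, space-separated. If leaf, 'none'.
Answer: A G

Derivation:
Node F's children (from adjacency): A, G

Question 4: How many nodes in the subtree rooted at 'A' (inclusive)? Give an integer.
Answer: 8

Derivation:
Subtree rooted at A contains: A, B, C, E, H, K, L, M
Count = 8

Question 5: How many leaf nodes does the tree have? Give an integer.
Answer: 7

Derivation:
Leaves (nodes with no children): B, C, D, E, J, K, M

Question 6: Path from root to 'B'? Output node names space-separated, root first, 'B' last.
Answer: F A H B

Derivation:
Walk down from root: F -> A -> H -> B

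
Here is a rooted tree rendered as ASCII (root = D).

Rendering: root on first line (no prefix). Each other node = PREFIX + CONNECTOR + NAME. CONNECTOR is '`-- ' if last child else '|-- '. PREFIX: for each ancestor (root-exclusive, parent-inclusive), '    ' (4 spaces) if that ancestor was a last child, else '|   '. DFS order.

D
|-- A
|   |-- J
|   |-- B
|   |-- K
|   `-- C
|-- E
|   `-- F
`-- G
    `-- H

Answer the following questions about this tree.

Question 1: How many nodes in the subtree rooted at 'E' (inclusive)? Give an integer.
Subtree rooted at E contains: E, F
Count = 2

Answer: 2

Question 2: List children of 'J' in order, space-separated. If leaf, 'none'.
Answer: none

Derivation:
Node J's children (from adjacency): (leaf)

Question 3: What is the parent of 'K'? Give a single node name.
Answer: A

Derivation:
Scan adjacency: K appears as child of A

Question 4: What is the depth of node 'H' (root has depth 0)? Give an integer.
Path from root to H: D -> G -> H
Depth = number of edges = 2

Answer: 2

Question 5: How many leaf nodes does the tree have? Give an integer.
Answer: 6

Derivation:
Leaves (nodes with no children): B, C, F, H, J, K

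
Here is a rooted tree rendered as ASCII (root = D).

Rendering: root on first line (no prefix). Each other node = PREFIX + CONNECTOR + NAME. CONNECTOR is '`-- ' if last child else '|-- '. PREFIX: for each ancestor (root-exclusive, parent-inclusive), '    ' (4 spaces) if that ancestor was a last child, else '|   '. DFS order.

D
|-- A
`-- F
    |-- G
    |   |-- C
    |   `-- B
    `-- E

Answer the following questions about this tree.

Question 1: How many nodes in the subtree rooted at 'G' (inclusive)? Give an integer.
Answer: 3

Derivation:
Subtree rooted at G contains: B, C, G
Count = 3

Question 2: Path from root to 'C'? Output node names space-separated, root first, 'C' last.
Answer: D F G C

Derivation:
Walk down from root: D -> F -> G -> C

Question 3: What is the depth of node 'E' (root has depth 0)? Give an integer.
Answer: 2

Derivation:
Path from root to E: D -> F -> E
Depth = number of edges = 2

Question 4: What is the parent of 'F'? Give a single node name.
Scan adjacency: F appears as child of D

Answer: D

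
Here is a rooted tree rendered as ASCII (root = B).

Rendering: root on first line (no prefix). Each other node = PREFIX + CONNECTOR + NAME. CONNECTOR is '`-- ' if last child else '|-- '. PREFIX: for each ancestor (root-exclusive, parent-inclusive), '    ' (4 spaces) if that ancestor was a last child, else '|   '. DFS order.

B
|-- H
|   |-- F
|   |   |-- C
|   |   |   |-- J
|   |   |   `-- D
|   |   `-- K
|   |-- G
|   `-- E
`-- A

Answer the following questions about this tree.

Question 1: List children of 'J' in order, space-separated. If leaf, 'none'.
Answer: none

Derivation:
Node J's children (from adjacency): (leaf)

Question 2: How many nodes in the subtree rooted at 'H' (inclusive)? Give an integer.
Subtree rooted at H contains: C, D, E, F, G, H, J, K
Count = 8

Answer: 8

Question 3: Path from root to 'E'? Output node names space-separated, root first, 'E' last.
Walk down from root: B -> H -> E

Answer: B H E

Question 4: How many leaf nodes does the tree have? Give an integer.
Leaves (nodes with no children): A, D, E, G, J, K

Answer: 6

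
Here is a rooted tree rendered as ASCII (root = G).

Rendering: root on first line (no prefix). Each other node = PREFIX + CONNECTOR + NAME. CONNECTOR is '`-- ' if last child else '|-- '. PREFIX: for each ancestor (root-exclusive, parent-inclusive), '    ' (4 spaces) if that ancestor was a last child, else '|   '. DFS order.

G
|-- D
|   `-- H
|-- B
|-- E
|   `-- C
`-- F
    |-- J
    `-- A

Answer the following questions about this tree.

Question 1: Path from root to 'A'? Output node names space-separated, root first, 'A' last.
Walk down from root: G -> F -> A

Answer: G F A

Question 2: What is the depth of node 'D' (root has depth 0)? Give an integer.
Answer: 1

Derivation:
Path from root to D: G -> D
Depth = number of edges = 1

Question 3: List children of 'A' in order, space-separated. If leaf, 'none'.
Node A's children (from adjacency): (leaf)

Answer: none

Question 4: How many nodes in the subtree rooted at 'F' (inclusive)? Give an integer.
Subtree rooted at F contains: A, F, J
Count = 3

Answer: 3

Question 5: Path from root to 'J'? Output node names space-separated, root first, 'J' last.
Answer: G F J

Derivation:
Walk down from root: G -> F -> J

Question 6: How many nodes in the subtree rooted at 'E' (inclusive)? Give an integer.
Answer: 2

Derivation:
Subtree rooted at E contains: C, E
Count = 2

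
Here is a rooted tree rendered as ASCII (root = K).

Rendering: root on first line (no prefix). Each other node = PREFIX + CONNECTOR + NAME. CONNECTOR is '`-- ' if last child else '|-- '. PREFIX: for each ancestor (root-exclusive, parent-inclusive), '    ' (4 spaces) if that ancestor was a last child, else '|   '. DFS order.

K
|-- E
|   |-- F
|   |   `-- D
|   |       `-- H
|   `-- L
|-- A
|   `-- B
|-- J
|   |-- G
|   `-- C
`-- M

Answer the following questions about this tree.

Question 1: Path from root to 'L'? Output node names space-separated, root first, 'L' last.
Answer: K E L

Derivation:
Walk down from root: K -> E -> L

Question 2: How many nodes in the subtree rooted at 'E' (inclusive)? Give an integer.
Answer: 5

Derivation:
Subtree rooted at E contains: D, E, F, H, L
Count = 5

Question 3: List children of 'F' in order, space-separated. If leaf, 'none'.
Answer: D

Derivation:
Node F's children (from adjacency): D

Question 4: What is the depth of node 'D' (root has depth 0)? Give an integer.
Answer: 3

Derivation:
Path from root to D: K -> E -> F -> D
Depth = number of edges = 3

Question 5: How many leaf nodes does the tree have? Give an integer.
Leaves (nodes with no children): B, C, G, H, L, M

Answer: 6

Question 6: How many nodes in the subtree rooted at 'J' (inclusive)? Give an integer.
Subtree rooted at J contains: C, G, J
Count = 3

Answer: 3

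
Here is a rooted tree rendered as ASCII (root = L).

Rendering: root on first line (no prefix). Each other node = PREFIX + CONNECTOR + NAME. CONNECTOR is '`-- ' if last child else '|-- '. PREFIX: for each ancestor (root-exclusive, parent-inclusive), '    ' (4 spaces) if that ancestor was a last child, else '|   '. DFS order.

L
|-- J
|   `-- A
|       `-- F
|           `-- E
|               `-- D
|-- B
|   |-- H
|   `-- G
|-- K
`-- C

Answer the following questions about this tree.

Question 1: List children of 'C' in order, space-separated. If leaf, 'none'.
Answer: none

Derivation:
Node C's children (from adjacency): (leaf)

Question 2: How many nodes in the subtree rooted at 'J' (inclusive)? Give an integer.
Subtree rooted at J contains: A, D, E, F, J
Count = 5

Answer: 5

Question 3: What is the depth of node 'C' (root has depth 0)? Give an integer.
Answer: 1

Derivation:
Path from root to C: L -> C
Depth = number of edges = 1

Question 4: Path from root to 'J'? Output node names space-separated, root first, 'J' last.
Answer: L J

Derivation:
Walk down from root: L -> J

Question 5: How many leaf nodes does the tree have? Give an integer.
Answer: 5

Derivation:
Leaves (nodes with no children): C, D, G, H, K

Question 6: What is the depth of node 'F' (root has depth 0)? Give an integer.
Path from root to F: L -> J -> A -> F
Depth = number of edges = 3

Answer: 3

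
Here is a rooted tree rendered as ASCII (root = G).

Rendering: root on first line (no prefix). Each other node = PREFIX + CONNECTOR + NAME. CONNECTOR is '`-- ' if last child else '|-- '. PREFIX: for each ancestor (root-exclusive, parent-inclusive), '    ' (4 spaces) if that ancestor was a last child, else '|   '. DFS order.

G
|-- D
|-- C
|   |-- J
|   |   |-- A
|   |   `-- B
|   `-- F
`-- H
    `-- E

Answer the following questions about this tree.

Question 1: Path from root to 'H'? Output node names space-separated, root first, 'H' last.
Walk down from root: G -> H

Answer: G H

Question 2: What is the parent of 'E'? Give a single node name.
Answer: H

Derivation:
Scan adjacency: E appears as child of H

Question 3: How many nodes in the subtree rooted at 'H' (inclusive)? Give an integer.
Answer: 2

Derivation:
Subtree rooted at H contains: E, H
Count = 2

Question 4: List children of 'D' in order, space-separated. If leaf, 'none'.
Node D's children (from adjacency): (leaf)

Answer: none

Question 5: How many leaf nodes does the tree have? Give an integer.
Answer: 5

Derivation:
Leaves (nodes with no children): A, B, D, E, F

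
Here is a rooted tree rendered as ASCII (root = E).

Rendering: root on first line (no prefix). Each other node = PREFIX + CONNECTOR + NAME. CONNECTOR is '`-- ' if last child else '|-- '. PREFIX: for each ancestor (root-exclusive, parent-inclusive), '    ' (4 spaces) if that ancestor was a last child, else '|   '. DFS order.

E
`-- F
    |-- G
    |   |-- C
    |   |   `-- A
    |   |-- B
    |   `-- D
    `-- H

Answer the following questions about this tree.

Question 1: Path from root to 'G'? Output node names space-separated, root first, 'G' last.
Answer: E F G

Derivation:
Walk down from root: E -> F -> G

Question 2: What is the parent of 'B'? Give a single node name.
Scan adjacency: B appears as child of G

Answer: G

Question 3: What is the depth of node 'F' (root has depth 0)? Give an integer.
Answer: 1

Derivation:
Path from root to F: E -> F
Depth = number of edges = 1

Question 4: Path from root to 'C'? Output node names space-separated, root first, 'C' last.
Walk down from root: E -> F -> G -> C

Answer: E F G C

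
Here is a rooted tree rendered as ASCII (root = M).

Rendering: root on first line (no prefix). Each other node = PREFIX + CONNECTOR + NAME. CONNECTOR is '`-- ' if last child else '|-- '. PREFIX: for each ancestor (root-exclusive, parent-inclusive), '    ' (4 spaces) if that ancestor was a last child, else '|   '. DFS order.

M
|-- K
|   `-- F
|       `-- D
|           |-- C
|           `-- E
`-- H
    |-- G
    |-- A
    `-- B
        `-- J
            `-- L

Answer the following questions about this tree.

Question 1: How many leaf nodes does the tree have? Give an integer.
Answer: 5

Derivation:
Leaves (nodes with no children): A, C, E, G, L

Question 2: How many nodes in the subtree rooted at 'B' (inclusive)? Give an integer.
Subtree rooted at B contains: B, J, L
Count = 3

Answer: 3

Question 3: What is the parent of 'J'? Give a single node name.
Scan adjacency: J appears as child of B

Answer: B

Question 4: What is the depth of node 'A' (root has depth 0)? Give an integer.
Path from root to A: M -> H -> A
Depth = number of edges = 2

Answer: 2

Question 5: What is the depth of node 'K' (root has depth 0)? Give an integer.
Answer: 1

Derivation:
Path from root to K: M -> K
Depth = number of edges = 1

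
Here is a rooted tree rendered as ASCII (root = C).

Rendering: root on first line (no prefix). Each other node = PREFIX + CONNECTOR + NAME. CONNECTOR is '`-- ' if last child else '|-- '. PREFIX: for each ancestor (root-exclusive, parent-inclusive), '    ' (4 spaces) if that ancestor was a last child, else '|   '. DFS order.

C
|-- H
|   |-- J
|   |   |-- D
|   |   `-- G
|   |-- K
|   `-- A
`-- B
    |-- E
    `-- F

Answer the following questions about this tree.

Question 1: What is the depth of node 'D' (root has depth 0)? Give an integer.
Path from root to D: C -> H -> J -> D
Depth = number of edges = 3

Answer: 3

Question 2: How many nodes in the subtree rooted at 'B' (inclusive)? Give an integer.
Answer: 3

Derivation:
Subtree rooted at B contains: B, E, F
Count = 3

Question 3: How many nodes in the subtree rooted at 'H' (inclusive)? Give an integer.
Answer: 6

Derivation:
Subtree rooted at H contains: A, D, G, H, J, K
Count = 6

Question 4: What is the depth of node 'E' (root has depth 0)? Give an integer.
Path from root to E: C -> B -> E
Depth = number of edges = 2

Answer: 2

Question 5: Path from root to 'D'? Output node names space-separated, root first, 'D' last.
Answer: C H J D

Derivation:
Walk down from root: C -> H -> J -> D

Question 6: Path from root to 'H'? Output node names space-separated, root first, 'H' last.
Answer: C H

Derivation:
Walk down from root: C -> H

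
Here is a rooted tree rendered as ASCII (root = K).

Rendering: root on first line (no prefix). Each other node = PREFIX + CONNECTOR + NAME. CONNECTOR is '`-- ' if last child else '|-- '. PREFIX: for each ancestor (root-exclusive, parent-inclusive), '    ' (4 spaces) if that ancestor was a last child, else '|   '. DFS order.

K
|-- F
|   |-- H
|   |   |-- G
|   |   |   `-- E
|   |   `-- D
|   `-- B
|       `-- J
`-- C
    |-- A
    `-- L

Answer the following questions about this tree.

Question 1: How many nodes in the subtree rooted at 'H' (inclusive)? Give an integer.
Subtree rooted at H contains: D, E, G, H
Count = 4

Answer: 4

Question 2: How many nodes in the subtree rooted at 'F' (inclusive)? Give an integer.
Subtree rooted at F contains: B, D, E, F, G, H, J
Count = 7

Answer: 7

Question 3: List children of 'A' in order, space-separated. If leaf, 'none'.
Answer: none

Derivation:
Node A's children (from adjacency): (leaf)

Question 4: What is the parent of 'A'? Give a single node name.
Answer: C

Derivation:
Scan adjacency: A appears as child of C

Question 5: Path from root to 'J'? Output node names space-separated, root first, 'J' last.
Answer: K F B J

Derivation:
Walk down from root: K -> F -> B -> J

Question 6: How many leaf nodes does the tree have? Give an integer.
Answer: 5

Derivation:
Leaves (nodes with no children): A, D, E, J, L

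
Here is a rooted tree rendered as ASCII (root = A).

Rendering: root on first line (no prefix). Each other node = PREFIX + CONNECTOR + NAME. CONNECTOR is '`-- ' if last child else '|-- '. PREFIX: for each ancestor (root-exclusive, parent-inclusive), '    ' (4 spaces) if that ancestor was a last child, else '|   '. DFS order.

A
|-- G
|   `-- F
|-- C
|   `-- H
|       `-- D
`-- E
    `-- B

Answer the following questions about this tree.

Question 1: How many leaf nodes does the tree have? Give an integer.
Leaves (nodes with no children): B, D, F

Answer: 3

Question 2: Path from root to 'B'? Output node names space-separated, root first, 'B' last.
Walk down from root: A -> E -> B

Answer: A E B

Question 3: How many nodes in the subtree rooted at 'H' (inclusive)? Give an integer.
Answer: 2

Derivation:
Subtree rooted at H contains: D, H
Count = 2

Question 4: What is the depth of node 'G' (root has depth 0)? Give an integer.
Path from root to G: A -> G
Depth = number of edges = 1

Answer: 1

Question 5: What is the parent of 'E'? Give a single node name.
Answer: A

Derivation:
Scan adjacency: E appears as child of A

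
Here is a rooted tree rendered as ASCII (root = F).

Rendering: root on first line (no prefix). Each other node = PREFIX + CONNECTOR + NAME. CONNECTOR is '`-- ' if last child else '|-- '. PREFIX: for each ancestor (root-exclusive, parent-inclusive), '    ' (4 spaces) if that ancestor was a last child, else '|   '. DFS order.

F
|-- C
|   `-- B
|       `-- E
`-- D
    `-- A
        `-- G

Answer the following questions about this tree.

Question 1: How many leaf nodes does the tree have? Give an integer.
Answer: 2

Derivation:
Leaves (nodes with no children): E, G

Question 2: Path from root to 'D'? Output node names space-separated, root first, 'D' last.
Walk down from root: F -> D

Answer: F D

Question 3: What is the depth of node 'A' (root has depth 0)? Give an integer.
Path from root to A: F -> D -> A
Depth = number of edges = 2

Answer: 2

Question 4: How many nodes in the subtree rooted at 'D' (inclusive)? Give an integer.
Subtree rooted at D contains: A, D, G
Count = 3

Answer: 3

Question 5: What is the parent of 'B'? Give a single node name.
Scan adjacency: B appears as child of C

Answer: C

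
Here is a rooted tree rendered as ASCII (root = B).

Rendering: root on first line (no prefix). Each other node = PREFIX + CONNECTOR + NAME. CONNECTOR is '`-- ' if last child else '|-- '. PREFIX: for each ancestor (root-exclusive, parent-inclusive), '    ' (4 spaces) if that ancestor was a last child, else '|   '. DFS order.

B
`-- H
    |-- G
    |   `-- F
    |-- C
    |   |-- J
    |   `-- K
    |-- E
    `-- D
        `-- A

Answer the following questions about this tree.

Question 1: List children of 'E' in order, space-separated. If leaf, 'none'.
Node E's children (from adjacency): (leaf)

Answer: none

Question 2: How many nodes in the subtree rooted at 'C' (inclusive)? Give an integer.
Answer: 3

Derivation:
Subtree rooted at C contains: C, J, K
Count = 3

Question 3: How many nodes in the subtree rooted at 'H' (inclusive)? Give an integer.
Answer: 9

Derivation:
Subtree rooted at H contains: A, C, D, E, F, G, H, J, K
Count = 9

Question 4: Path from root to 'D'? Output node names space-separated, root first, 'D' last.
Walk down from root: B -> H -> D

Answer: B H D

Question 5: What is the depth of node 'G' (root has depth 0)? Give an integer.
Answer: 2

Derivation:
Path from root to G: B -> H -> G
Depth = number of edges = 2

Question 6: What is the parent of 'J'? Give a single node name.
Scan adjacency: J appears as child of C

Answer: C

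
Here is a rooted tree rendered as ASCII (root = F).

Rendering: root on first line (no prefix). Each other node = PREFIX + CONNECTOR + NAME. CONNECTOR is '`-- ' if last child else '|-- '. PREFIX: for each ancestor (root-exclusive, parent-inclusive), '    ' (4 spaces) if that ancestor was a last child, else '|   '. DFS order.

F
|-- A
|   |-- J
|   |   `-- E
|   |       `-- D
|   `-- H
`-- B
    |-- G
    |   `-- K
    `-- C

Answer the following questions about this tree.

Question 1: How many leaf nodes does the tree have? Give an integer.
Leaves (nodes with no children): C, D, H, K

Answer: 4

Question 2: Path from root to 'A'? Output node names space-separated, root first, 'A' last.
Answer: F A

Derivation:
Walk down from root: F -> A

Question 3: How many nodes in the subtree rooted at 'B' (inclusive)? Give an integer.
Subtree rooted at B contains: B, C, G, K
Count = 4

Answer: 4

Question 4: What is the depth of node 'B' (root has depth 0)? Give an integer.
Answer: 1

Derivation:
Path from root to B: F -> B
Depth = number of edges = 1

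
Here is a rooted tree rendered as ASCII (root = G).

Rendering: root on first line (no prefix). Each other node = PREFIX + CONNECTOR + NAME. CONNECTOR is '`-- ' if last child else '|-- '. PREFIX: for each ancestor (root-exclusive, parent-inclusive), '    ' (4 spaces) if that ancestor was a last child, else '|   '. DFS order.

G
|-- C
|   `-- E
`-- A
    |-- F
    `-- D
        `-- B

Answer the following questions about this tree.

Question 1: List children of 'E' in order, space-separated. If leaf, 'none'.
Answer: none

Derivation:
Node E's children (from adjacency): (leaf)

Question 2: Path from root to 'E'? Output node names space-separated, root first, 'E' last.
Walk down from root: G -> C -> E

Answer: G C E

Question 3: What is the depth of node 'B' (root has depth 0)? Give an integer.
Answer: 3

Derivation:
Path from root to B: G -> A -> D -> B
Depth = number of edges = 3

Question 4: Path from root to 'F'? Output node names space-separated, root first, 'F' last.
Walk down from root: G -> A -> F

Answer: G A F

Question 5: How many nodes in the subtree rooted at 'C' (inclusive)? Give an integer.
Subtree rooted at C contains: C, E
Count = 2

Answer: 2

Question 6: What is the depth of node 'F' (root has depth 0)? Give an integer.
Path from root to F: G -> A -> F
Depth = number of edges = 2

Answer: 2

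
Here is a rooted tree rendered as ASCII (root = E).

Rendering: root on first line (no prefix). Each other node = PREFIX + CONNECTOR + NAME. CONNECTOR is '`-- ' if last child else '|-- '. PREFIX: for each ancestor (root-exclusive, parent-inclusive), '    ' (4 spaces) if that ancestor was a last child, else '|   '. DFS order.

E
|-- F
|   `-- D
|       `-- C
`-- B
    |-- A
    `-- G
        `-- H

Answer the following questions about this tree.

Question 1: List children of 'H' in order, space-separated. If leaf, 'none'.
Node H's children (from adjacency): (leaf)

Answer: none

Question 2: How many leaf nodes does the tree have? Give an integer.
Answer: 3

Derivation:
Leaves (nodes with no children): A, C, H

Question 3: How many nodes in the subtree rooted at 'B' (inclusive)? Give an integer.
Answer: 4

Derivation:
Subtree rooted at B contains: A, B, G, H
Count = 4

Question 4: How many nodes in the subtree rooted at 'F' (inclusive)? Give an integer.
Answer: 3

Derivation:
Subtree rooted at F contains: C, D, F
Count = 3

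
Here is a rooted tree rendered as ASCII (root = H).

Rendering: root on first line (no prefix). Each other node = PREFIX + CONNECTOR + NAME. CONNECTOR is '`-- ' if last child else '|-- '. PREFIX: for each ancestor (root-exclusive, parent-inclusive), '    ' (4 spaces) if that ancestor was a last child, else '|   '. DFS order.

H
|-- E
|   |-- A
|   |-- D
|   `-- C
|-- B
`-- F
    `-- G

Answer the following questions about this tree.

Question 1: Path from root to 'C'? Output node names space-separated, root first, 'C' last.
Walk down from root: H -> E -> C

Answer: H E C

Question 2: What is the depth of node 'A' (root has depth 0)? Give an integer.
Path from root to A: H -> E -> A
Depth = number of edges = 2

Answer: 2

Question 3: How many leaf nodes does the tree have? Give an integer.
Answer: 5

Derivation:
Leaves (nodes with no children): A, B, C, D, G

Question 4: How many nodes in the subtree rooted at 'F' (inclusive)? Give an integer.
Answer: 2

Derivation:
Subtree rooted at F contains: F, G
Count = 2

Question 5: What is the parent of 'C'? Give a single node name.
Scan adjacency: C appears as child of E

Answer: E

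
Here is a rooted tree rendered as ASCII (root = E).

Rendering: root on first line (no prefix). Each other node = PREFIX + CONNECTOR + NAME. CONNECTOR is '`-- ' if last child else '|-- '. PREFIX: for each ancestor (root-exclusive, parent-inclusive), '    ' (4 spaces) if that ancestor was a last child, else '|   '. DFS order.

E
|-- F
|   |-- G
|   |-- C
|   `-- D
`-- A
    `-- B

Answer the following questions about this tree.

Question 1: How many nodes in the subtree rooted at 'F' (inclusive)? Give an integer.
Answer: 4

Derivation:
Subtree rooted at F contains: C, D, F, G
Count = 4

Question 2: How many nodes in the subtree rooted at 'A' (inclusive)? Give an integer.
Subtree rooted at A contains: A, B
Count = 2

Answer: 2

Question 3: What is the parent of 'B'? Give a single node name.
Scan adjacency: B appears as child of A

Answer: A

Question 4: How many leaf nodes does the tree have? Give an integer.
Leaves (nodes with no children): B, C, D, G

Answer: 4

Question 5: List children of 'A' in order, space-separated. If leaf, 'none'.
Answer: B

Derivation:
Node A's children (from adjacency): B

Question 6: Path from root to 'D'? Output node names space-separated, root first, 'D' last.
Answer: E F D

Derivation:
Walk down from root: E -> F -> D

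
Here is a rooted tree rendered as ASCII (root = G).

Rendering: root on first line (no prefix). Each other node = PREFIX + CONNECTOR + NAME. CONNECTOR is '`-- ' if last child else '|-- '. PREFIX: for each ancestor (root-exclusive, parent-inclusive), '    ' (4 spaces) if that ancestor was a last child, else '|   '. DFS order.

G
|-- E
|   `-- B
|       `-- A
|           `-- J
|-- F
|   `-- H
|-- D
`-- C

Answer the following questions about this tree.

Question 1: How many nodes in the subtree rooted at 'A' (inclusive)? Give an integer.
Subtree rooted at A contains: A, J
Count = 2

Answer: 2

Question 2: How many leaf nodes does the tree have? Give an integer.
Leaves (nodes with no children): C, D, H, J

Answer: 4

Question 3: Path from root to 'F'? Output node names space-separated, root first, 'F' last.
Answer: G F

Derivation:
Walk down from root: G -> F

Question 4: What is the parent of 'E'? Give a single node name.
Answer: G

Derivation:
Scan adjacency: E appears as child of G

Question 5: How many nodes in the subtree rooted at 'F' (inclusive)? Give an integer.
Answer: 2

Derivation:
Subtree rooted at F contains: F, H
Count = 2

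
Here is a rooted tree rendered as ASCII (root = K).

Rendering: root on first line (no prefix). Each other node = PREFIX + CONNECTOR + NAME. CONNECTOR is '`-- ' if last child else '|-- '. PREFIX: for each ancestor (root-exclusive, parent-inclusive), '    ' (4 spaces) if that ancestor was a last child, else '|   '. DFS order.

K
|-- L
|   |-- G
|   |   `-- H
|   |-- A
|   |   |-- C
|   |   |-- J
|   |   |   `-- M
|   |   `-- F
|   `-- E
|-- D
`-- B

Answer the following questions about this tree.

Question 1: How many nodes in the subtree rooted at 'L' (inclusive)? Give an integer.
Subtree rooted at L contains: A, C, E, F, G, H, J, L, M
Count = 9

Answer: 9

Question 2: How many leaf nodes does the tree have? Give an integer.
Answer: 7

Derivation:
Leaves (nodes with no children): B, C, D, E, F, H, M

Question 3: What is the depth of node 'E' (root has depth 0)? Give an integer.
Answer: 2

Derivation:
Path from root to E: K -> L -> E
Depth = number of edges = 2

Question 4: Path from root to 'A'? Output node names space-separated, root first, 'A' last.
Answer: K L A

Derivation:
Walk down from root: K -> L -> A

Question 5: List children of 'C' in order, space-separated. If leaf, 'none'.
Answer: none

Derivation:
Node C's children (from adjacency): (leaf)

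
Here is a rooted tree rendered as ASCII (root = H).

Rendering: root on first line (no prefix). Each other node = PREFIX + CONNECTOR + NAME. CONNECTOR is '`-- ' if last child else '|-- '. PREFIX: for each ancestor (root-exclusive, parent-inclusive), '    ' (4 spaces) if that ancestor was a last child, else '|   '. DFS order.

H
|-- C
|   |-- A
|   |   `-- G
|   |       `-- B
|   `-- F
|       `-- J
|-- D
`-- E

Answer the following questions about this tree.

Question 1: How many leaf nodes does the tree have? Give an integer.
Leaves (nodes with no children): B, D, E, J

Answer: 4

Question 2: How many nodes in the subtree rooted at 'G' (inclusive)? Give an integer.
Subtree rooted at G contains: B, G
Count = 2

Answer: 2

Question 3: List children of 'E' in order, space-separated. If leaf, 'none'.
Node E's children (from adjacency): (leaf)

Answer: none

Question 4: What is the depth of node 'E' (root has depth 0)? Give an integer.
Path from root to E: H -> E
Depth = number of edges = 1

Answer: 1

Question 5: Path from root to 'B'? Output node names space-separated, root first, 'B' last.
Answer: H C A G B

Derivation:
Walk down from root: H -> C -> A -> G -> B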